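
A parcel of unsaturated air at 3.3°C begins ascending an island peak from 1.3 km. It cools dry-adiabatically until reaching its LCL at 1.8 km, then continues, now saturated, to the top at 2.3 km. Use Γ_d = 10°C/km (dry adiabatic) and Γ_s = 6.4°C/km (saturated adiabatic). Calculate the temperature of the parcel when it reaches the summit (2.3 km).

-4.9°C

1300 → 1800 m (dry, 10°C/km): ΔT = -10 × 0.5 = -5°C → T = -1.7°C
1800 → 2300 m (saturated, 6.4°C/km): ΔT = -6.4 × 0.5 = -3.2°C → T = -4.9°C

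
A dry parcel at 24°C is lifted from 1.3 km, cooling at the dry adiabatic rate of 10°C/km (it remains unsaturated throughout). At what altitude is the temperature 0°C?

3.7 km

Height above start = (24 − 0) / 10 = 2.4 km
Altitude = 1300 m + 2400 m = 3700 m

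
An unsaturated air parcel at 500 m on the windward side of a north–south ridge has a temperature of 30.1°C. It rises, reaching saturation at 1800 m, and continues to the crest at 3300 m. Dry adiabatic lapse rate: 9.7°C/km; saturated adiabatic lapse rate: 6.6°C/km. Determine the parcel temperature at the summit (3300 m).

500–1800 m, dry: Δz = 1.3 km ⇒ ΔT = -12.61°C; T = 17.49°C
1800–3300 m, saturated: Δz = 1.5 km ⇒ ΔT = -9.9°C; T = 7.59°C

7.59°C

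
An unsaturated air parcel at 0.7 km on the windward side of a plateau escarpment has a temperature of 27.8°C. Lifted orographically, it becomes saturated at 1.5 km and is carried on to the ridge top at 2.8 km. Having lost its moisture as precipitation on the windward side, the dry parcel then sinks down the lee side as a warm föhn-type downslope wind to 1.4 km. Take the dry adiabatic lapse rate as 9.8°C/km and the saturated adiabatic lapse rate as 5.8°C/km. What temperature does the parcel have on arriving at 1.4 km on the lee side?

From 700 m to 1500 m (dry): cools by 9.8 × 0.8 = 7.84°C, giving 19.96°C.
From 1500 m to 2800 m (saturated): cools by 5.8 × 1.3 = 7.54°C, giving 12.42°C.
From 2800 m to 1400 m (dry descent): warms by 9.8 × 1.4 = 13.72°C, giving 26.14°C.

26.14°C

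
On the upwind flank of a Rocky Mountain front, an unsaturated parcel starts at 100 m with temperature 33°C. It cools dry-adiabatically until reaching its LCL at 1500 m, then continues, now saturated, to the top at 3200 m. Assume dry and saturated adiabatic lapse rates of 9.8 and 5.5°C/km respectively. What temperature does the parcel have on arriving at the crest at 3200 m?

9.93°C

Dry to 1500 m: -9.8 × 1.4 km = -13.72°C, so T = 19.28°C.
Saturated to 3200 m: -5.5 × 1.7 km = -9.35°C, so T = 9.93°C.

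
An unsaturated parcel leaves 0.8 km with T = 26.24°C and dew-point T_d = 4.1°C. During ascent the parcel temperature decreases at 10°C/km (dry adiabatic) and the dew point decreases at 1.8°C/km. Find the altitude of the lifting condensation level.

T and T_d converge at 10 − 1.8 = 8.2°C per km
Height above start = (26.24 − 4.1) / 8.2 = 2.7 km
LCL altitude = 800 m + 2700 m = 3500 m

3.5 km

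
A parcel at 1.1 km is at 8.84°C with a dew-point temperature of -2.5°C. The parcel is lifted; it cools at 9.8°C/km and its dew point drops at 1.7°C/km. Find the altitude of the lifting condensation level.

2.5 km

T and T_d converge at 9.8 − 1.7 = 8.1°C per km
Height above start = (8.84 − (-2.5)) / 8.1 = 1.4 km
LCL altitude = 1100 m + 1400 m = 2500 m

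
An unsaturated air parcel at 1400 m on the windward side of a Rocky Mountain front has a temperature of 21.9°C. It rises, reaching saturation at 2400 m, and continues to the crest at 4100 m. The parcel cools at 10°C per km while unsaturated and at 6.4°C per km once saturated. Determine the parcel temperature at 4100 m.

1.02°C

Dry to 2400 m: -10 × 1 km = -10°C, so T = 11.9°C.
Saturated to 4100 m: -6.4 × 1.7 km = -10.88°C, so T = 1.02°C.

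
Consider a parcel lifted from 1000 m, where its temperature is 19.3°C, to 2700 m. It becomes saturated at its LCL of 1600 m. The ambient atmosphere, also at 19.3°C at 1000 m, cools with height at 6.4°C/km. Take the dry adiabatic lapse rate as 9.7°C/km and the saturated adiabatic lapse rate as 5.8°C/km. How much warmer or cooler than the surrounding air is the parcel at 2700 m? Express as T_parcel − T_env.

-1.32°C (parcel cooler than environment)

Parcel:
  From 1000 m to 1600 m (dry): cools by 9.7 × 0.6 = 5.82°C, giving 13.48°C.
  From 1600 m to 2700 m (saturated): cools by 5.8 × 1.1 = 6.38°C, giving 7.1°C.
Environment:
  From 1000 m to 2700 m (environment): cools by 6.4 × 1.7 = 10.88°C, giving 8.42°C.
T_parcel − T_env = 7.1 − 8.42 = -1.32°C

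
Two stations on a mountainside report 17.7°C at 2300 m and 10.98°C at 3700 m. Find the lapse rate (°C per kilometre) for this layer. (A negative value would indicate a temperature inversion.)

4.8°C/km

Γ = −ΔT/Δz = (17.7 − 10.98) / (3700 − 2300) m
  = 6.72°C / 1.4 km = 4.8°C/km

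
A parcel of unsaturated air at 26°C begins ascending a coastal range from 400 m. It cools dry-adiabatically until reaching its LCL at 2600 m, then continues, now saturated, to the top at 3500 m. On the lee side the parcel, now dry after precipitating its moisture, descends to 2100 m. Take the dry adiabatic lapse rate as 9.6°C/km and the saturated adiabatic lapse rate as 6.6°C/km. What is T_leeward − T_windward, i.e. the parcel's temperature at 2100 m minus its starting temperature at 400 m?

-13.62°C

From 400 m to 2600 m (dry): cools by 9.6 × 2.2 = 21.12°C, giving 4.88°C.
From 2600 m to 3500 m (saturated): cools by 6.6 × 0.9 = 5.94°C, giving -1.06°C.
From 3500 m to 2100 m (dry descent): warms by 9.6 × 1.4 = 13.44°C, giving 12.38°C.
Net change vs windward start: 12.38 − 26 = -13.62°C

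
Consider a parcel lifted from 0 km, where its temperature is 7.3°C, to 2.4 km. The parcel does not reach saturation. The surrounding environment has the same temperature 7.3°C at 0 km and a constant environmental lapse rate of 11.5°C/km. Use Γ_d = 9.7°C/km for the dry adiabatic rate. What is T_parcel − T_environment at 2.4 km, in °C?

+4.32°C (parcel warmer than environment)

Parcel:
  Dry to 2400 m: -9.7 × 2.4 km = -23.28°C, so T = -15.98°C.
Environment:
  Environment to 2400 m: -11.5 × 2.4 km = -27.6°C, so T = -20.3°C.
T_parcel − T_env = -15.98 − (-20.3) = +4.32°C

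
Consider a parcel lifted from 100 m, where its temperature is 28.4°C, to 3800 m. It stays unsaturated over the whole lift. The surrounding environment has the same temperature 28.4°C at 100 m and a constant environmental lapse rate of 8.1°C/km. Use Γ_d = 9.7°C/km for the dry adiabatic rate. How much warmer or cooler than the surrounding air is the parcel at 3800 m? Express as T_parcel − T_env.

-5.92°C (parcel cooler than environment)

Parcel:
  100–3800 m, dry: Δz = 3.7 km ⇒ ΔT = -35.89°C; T = -7.49°C
Environment:
  100–3800 m, environment: Δz = 3.7 km ⇒ ΔT = -29.97°C; T = -1.57°C
T_parcel − T_env = -7.49 − (-1.57) = -5.92°C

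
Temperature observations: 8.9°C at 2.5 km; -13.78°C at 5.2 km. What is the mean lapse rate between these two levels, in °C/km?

8.4°C/km

Γ = −ΔT/Δz = (8.9 − (-13.78)) / (5200 − 2500) m
  = 22.68°C / 2.7 km = 8.4°C/km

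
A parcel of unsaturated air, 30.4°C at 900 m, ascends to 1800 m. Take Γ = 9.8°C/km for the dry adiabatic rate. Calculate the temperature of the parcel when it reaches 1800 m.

21.58°C

From 900 m to 1800 m (dry adiabatic): cools by 9.8 × 0.9 = 8.82°C, giving 21.58°C.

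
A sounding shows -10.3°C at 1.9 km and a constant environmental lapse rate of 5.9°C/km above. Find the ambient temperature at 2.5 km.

-13.84°C

Environmental to 2500 m: -5.9 × 0.6 km = -3.54°C, so T = -13.84°C.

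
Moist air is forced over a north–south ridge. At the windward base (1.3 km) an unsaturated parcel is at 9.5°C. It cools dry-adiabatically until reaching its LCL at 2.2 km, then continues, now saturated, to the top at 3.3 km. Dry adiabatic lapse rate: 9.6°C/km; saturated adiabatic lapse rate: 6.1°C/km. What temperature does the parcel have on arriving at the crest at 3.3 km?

-5.85°C

From 1300 m to 2200 m (dry): cools by 9.6 × 0.9 = 8.64°C, giving 0.86°C.
From 2200 m to 3300 m (saturated): cools by 6.1 × 1.1 = 6.71°C, giving -5.85°C.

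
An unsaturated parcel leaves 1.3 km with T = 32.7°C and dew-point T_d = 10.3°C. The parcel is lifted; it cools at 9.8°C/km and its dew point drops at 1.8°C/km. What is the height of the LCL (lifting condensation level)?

T and T_d converge at 9.8 − 1.8 = 8°C per km
Height above start = (32.7 − 10.3) / 8 = 2.8 km
LCL altitude = 1300 m + 2800 m = 4100 m

4.1 km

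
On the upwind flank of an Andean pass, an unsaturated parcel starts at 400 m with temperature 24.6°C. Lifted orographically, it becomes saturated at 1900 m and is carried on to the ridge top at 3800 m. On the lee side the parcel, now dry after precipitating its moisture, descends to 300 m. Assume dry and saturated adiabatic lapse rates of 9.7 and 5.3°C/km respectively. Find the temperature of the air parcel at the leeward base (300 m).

33.93°C

400–1900 m, dry: Δz = 1.5 km ⇒ ΔT = -14.55°C; T = 10.05°C
1900–3800 m, saturated: Δz = 1.9 km ⇒ ΔT = -10.07°C; T = -0.02°C
3800–300 m, dry descent: Δz = 3.5 km ⇒ ΔT = +33.95°C; T = 33.93°C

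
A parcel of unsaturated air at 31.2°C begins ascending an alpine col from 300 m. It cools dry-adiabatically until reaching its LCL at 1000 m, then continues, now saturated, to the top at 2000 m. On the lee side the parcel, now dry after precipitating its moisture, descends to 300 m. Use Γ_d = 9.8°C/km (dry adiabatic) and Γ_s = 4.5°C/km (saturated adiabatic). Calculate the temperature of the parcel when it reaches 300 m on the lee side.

From 300 m to 1000 m (dry): cools by 9.8 × 0.7 = 6.86°C, giving 24.34°C.
From 1000 m to 2000 m (saturated): cools by 4.5 × 1 = 4.5°C, giving 19.84°C.
From 2000 m to 300 m (dry descent): warms by 9.8 × 1.7 = 16.66°C, giving 36.5°C.

36.5°C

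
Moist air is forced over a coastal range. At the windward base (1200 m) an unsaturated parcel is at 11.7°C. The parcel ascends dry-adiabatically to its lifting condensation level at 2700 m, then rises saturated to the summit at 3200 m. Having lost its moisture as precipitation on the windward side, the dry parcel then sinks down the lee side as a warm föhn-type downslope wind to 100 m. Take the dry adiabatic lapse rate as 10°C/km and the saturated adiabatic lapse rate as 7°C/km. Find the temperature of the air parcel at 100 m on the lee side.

24.2°C

1200–2700 m, dry: Δz = 1.5 km ⇒ ΔT = -15°C; T = -3.3°C
2700–3200 m, saturated: Δz = 0.5 km ⇒ ΔT = -3.5°C; T = -6.8°C
3200–100 m, dry descent: Δz = 3.1 km ⇒ ΔT = +31°C; T = 24.2°C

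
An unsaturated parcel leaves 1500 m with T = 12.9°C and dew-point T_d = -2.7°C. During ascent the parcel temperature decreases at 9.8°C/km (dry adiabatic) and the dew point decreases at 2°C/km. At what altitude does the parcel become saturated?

T and T_d converge at 9.8 − 2 = 7.8°C per km
Height above start = (12.9 − (-2.7)) / 7.8 = 2 km
LCL altitude = 1500 m + 2000 m = 3500 m

3500 m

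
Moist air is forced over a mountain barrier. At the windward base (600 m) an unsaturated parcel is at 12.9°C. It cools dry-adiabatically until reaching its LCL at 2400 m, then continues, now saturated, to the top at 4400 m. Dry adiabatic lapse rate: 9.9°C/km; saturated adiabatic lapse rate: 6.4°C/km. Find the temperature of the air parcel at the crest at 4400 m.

-17.72°C

600 → 2400 m (dry, 9.9°C/km): ΔT = -9.9 × 1.8 = -17.82°C → T = -4.92°C
2400 → 4400 m (saturated, 6.4°C/km): ΔT = -6.4 × 2 = -12.8°C → T = -17.72°C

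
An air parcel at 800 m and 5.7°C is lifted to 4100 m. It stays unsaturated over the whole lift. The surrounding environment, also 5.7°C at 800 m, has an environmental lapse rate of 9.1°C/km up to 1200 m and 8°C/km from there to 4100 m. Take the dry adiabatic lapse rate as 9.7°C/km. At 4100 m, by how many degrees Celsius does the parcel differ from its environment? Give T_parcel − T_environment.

-5.17°C (parcel cooler than environment)

Parcel:
  800 → 4100 m (dry, 9.7°C/km): ΔT = -9.7 × 3.3 = -32.01°C → T = -26.31°C
Environment:
  800 → 1200 m (environment, lower layer, 9.1°C/km): ΔT = -9.1 × 0.4 = -3.64°C → T = 2.06°C
  1200 → 4100 m (environment, upper layer, 8°C/km): ΔT = -8 × 2.9 = -23.2°C → T = -21.14°C
T_parcel − T_env = -26.31 − (-21.14) = -5.17°C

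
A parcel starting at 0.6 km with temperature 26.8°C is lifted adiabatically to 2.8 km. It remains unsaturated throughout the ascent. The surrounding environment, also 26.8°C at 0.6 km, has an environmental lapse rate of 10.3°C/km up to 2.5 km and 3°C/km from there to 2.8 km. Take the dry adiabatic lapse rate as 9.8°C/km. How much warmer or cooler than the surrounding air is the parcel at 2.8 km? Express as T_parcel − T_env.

Parcel:
  Dry to 2800 m: -9.8 × 2.2 km = -21.56°C, so T = 5.24°C.
Environment:
  Environment, lower layer to 2500 m: -10.3 × 1.9 km = -19.57°C, so T = 7.23°C.
  Environment, upper layer to 2800 m: -3 × 0.3 km = -0.9°C, so T = 6.33°C.
T_parcel − T_env = 5.24 − 6.33 = -1.09°C

-1.09°C (parcel cooler than environment)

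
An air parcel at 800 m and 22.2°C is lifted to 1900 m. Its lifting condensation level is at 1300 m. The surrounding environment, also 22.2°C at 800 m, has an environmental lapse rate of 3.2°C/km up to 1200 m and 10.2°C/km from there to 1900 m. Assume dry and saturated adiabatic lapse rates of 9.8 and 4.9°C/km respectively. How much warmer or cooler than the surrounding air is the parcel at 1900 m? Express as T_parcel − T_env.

Parcel:
  Dry to 1300 m: -9.8 × 0.5 km = -4.9°C, so T = 17.3°C.
  Saturated to 1900 m: -4.9 × 0.6 km = -2.94°C, so T = 14.36°C.
Environment:
  Environment, lower layer to 1200 m: -3.2 × 0.4 km = -1.28°C, so T = 20.92°C.
  Environment, upper layer to 1900 m: -10.2 × 0.7 km = -7.14°C, so T = 13.78°C.
T_parcel − T_env = 14.36 − 13.78 = +0.58°C

+0.58°C (parcel warmer than environment)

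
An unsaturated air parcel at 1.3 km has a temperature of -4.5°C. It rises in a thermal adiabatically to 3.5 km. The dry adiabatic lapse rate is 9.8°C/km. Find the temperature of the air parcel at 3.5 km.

-26.06°C

1300–3500 m, dry adiabatic: Δz = 2.2 km ⇒ ΔT = -21.56°C; T = -26.06°C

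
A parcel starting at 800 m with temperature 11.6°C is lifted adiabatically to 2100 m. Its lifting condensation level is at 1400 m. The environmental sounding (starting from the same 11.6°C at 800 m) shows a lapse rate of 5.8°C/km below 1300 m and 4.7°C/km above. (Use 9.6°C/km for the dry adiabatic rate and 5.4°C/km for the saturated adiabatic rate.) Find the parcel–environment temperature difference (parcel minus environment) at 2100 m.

-2.88°C (parcel cooler than environment)

Parcel:
  Dry to 1400 m: -9.6 × 0.6 km = -5.76°C, so T = 5.84°C.
  Saturated to 2100 m: -5.4 × 0.7 km = -3.78°C, so T = 2.06°C.
Environment:
  Environment, lower layer to 1300 m: -5.8 × 0.5 km = -2.9°C, so T = 8.7°C.
  Environment, upper layer to 2100 m: -4.7 × 0.8 km = -3.76°C, so T = 4.94°C.
T_parcel − T_env = 2.06 − 4.94 = -2.88°C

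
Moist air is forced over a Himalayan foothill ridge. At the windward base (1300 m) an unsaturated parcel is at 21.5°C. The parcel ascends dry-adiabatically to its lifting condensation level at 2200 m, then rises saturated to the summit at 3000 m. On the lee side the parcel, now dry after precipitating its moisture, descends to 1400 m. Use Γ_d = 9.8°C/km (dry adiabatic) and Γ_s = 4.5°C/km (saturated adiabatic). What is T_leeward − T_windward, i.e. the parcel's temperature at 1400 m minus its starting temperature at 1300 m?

+3.26°C

1300 → 2200 m (dry, 9.8°C/km): ΔT = -9.8 × 0.9 = -8.82°C → T = 12.68°C
2200 → 3000 m (saturated, 4.5°C/km): ΔT = -4.5 × 0.8 = -3.6°C → T = 9.08°C
3000 → 1400 m (dry descent, 9.8°C/km): ΔT = +9.8 × 1.6 = +15.68°C → T = 24.76°C
Net change vs windward start: 24.76 − 21.5 = +3.26°C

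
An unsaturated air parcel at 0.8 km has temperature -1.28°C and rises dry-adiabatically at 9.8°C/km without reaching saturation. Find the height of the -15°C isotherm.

Height above start = (-1.28 − (-15)) / 9.8 = 1.4 km
Altitude = 800 m + 1400 m = 2200 m

2.2 km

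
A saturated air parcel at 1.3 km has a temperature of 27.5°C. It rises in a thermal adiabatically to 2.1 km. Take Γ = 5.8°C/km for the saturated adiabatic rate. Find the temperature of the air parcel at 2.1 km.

1300 → 2100 m (saturated adiabatic, 5.8°C/km): ΔT = -5.8 × 0.8 = -4.64°C → T = 22.86°C

22.86°C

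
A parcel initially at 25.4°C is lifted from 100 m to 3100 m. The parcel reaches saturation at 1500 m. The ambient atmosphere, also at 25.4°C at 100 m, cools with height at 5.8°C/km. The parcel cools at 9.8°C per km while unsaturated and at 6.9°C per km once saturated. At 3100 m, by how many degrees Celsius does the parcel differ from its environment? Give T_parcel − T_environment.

Parcel:
  Dry to 1500 m: -9.8 × 1.4 km = -13.72°C, so T = 11.68°C.
  Saturated to 3100 m: -6.9 × 1.6 km = -11.04°C, so T = 0.64°C.
Environment:
  Environment to 3100 m: -5.8 × 3 km = -17.4°C, so T = 8°C.
T_parcel − T_env = 0.64 − 8 = -7.36°C

-7.36°C (parcel cooler than environment)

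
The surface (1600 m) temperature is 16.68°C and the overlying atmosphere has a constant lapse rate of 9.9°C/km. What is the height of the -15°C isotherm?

4800 m

Height above start = (16.68 − (-15)) / 9.9 = 3.2 km
Altitude = 1600 m + 3200 m = 4800 m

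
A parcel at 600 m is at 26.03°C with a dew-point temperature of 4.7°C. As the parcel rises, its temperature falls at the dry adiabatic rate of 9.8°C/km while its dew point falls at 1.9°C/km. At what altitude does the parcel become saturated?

3300 m

T and T_d converge at 9.8 − 1.9 = 7.9°C per km
Height above start = (26.03 − 4.7) / 7.9 = 2.7 km
LCL altitude = 600 m + 2700 m = 3300 m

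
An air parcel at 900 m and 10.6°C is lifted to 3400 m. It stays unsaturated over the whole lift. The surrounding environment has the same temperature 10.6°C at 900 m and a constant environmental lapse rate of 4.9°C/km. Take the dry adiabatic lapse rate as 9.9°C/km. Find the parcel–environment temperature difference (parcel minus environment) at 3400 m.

-12.5°C (parcel cooler than environment)

Parcel:
  900–3400 m, dry: Δz = 2.5 km ⇒ ΔT = -24.75°C; T = -14.15°C
Environment:
  900–3400 m, environment: Δz = 2.5 km ⇒ ΔT = -12.25°C; T = -1.65°C
T_parcel − T_env = -14.15 − (-1.65) = -12.5°C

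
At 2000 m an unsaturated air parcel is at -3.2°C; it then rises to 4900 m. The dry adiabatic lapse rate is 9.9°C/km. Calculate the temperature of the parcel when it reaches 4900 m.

-31.91°C

From 2000 m to 4900 m (dry adiabatic): cools by 9.9 × 2.9 = 28.71°C, giving -31.91°C.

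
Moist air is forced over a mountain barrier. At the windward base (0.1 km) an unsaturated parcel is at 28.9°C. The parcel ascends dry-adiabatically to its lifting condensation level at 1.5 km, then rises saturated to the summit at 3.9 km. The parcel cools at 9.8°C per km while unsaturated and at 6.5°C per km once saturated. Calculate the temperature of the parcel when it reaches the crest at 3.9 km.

-0.42°C

From 100 m to 1500 m (dry): cools by 9.8 × 1.4 = 13.72°C, giving 15.18°C.
From 1500 m to 3900 m (saturated): cools by 6.5 × 2.4 = 15.6°C, giving -0.42°C.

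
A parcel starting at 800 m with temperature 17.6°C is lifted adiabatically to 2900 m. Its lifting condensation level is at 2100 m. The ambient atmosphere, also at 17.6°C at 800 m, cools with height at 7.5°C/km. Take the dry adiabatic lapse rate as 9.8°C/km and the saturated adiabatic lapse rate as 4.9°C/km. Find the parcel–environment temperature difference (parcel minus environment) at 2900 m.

-0.91°C (parcel cooler than environment)

Parcel:
  800–2100 m, dry: Δz = 1.3 km ⇒ ΔT = -12.74°C; T = 4.86°C
  2100–2900 m, saturated: Δz = 0.8 km ⇒ ΔT = -3.92°C; T = 0.94°C
Environment:
  800–2900 m, environment: Δz = 2.1 km ⇒ ΔT = -15.75°C; T = 1.85°C
T_parcel − T_env = 0.94 − 1.85 = -0.91°C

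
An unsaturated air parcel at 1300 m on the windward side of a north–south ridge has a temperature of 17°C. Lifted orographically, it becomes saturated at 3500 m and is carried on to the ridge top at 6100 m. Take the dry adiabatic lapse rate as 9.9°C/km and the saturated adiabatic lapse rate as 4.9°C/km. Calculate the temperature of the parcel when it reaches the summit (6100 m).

-17.52°C

1300–3500 m, dry: Δz = 2.2 km ⇒ ΔT = -21.78°C; T = -4.78°C
3500–6100 m, saturated: Δz = 2.6 km ⇒ ΔT = -12.74°C; T = -17.52°C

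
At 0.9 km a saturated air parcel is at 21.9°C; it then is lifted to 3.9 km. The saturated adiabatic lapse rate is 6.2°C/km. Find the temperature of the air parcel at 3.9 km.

3.3°C

900–3900 m, saturated adiabatic: Δz = 3 km ⇒ ΔT = -18.6°C; T = 3.3°C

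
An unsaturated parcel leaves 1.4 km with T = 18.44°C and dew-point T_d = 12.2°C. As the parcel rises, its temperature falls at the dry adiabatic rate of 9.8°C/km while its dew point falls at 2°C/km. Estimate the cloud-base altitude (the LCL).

2.2 km

T and T_d converge at 9.8 − 2 = 7.8°C per km
Height above start = (18.44 − 12.2) / 7.8 = 0.8 km
LCL altitude = 1400 m + 800 m = 2200 m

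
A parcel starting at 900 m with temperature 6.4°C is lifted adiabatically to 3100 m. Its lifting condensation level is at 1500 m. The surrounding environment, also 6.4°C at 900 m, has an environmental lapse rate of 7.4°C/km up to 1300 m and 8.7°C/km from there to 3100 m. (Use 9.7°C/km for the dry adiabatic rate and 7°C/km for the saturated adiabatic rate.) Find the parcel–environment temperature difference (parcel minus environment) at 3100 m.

+1.6°C (parcel warmer than environment)

Parcel:
  900–1500 m, dry: Δz = 0.6 km ⇒ ΔT = -5.82°C; T = 0.58°C
  1500–3100 m, saturated: Δz = 1.6 km ⇒ ΔT = -11.2°C; T = -10.62°C
Environment:
  900–1300 m, environment, lower layer: Δz = 0.4 km ⇒ ΔT = -2.96°C; T = 3.44°C
  1300–3100 m, environment, upper layer: Δz = 1.8 km ⇒ ΔT = -15.66°C; T = -12.22°C
T_parcel − T_env = -10.62 − (-12.22) = +1.6°C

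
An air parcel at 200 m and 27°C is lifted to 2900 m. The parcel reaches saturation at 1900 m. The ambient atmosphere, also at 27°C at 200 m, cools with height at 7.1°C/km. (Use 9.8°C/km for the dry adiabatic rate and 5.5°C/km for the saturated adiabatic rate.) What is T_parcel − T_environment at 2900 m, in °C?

Parcel:
  200 → 1900 m (dry, 9.8°C/km): ΔT = -9.8 × 1.7 = -16.66°C → T = 10.34°C
  1900 → 2900 m (saturated, 5.5°C/km): ΔT = -5.5 × 1 = -5.5°C → T = 4.84°C
Environment:
  200 → 2900 m (environment, 7.1°C/km): ΔT = -7.1 × 2.7 = -19.17°C → T = 7.83°C
T_parcel − T_env = 4.84 − 7.83 = -2.99°C

-2.99°C (parcel cooler than environment)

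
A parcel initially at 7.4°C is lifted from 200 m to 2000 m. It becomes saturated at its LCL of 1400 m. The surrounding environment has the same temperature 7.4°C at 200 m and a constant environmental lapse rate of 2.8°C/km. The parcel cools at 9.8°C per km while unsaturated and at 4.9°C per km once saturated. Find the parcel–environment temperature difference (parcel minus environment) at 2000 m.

-9.66°C (parcel cooler than environment)

Parcel:
  200 → 1400 m (dry, 9.8°C/km): ΔT = -9.8 × 1.2 = -11.76°C → T = -4.36°C
  1400 → 2000 m (saturated, 4.9°C/km): ΔT = -4.9 × 0.6 = -2.94°C → T = -7.3°C
Environment:
  200 → 2000 m (environment, 2.8°C/km): ΔT = -2.8 × 1.8 = -5.04°C → T = 2.36°C
T_parcel − T_env = -7.3 − 2.36 = -9.66°C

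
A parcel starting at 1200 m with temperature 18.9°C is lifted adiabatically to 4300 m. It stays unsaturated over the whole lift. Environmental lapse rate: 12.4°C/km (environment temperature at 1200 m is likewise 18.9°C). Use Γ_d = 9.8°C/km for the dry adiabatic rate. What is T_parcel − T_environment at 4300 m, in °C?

+8.06°C (parcel warmer than environment)

Parcel:
  1200–4300 m, dry: Δz = 3.1 km ⇒ ΔT = -30.38°C; T = -11.48°C
Environment:
  1200–4300 m, environment: Δz = 3.1 km ⇒ ΔT = -38.44°C; T = -19.54°C
T_parcel − T_env = -11.48 − (-19.54) = +8.06°C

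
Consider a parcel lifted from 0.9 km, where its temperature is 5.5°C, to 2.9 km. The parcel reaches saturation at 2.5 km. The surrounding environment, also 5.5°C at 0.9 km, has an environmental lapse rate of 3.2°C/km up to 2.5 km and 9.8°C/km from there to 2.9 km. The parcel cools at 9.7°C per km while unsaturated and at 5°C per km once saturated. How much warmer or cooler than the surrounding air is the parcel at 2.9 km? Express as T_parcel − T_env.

-8.48°C (parcel cooler than environment)

Parcel:
  900 → 2500 m (dry, 9.7°C/km): ΔT = -9.7 × 1.6 = -15.52°C → T = -10.02°C
  2500 → 2900 m (saturated, 5°C/km): ΔT = -5 × 0.4 = -2°C → T = -12.02°C
Environment:
  900 → 2500 m (environment, lower layer, 3.2°C/km): ΔT = -3.2 × 1.6 = -5.12°C → T = 0.38°C
  2500 → 2900 m (environment, upper layer, 9.8°C/km): ΔT = -9.8 × 0.4 = -3.92°C → T = -3.54°C
T_parcel − T_env = -12.02 − (-3.54) = -8.48°C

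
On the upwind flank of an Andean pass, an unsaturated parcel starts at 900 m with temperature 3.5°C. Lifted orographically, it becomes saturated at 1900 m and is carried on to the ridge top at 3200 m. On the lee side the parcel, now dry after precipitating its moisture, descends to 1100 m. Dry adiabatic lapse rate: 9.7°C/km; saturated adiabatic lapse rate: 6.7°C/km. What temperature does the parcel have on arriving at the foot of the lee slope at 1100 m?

5.46°C

Dry to 1900 m: -9.7 × 1 km = -9.7°C, so T = -6.2°C.
Saturated to 3200 m: -6.7 × 1.3 km = -8.71°C, so T = -14.91°C.
Dry descent to 1100 m: +9.7 × 2.1 km = +20.37°C, so T = 5.46°C.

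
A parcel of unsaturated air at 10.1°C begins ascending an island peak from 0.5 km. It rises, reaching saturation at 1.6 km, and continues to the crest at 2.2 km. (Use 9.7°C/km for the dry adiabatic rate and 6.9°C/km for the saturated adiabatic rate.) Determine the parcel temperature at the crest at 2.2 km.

-4.71°C

Dry to 1600 m: -9.7 × 1.1 km = -10.67°C, so T = -0.57°C.
Saturated to 2200 m: -6.9 × 0.6 km = -4.14°C, so T = -4.71°C.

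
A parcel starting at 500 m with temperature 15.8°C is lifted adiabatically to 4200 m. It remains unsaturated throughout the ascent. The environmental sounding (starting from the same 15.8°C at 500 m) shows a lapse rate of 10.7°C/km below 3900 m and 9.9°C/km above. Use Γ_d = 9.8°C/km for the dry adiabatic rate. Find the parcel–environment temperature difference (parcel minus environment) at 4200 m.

Parcel:
  Dry to 4200 m: -9.8 × 3.7 km = -36.26°C, so T = -20.46°C.
Environment:
  Environment, lower layer to 3900 m: -10.7 × 3.4 km = -36.38°C, so T = -20.58°C.
  Environment, upper layer to 4200 m: -9.9 × 0.3 km = -2.97°C, so T = -23.55°C.
T_parcel − T_env = -20.46 − (-23.55) = +3.09°C

+3.09°C (parcel warmer than environment)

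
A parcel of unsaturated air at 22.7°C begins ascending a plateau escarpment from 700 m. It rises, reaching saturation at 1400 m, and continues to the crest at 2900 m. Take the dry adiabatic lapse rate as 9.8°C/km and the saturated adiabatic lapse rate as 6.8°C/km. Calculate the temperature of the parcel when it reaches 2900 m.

5.64°C

Dry to 1400 m: -9.8 × 0.7 km = -6.86°C, so T = 15.84°C.
Saturated to 2900 m: -6.8 × 1.5 km = -10.2°C, so T = 5.64°C.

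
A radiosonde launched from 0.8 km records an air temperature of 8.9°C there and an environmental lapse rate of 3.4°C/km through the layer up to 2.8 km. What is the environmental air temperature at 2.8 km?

800–2800 m, environmental: Δz = 2 km ⇒ ΔT = -6.8°C; T = 2.1°C

2.1°C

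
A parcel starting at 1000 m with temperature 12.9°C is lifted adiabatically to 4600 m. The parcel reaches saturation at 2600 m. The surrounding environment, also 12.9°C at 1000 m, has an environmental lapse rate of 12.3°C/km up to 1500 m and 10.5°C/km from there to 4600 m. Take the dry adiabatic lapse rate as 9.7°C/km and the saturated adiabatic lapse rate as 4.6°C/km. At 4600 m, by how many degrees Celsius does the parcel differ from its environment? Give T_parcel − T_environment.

Parcel:
  From 1000 m to 2600 m (dry): cools by 9.7 × 1.6 = 15.52°C, giving -2.62°C.
  From 2600 m to 4600 m (saturated): cools by 4.6 × 2 = 9.2°C, giving -11.82°C.
Environment:
  From 1000 m to 1500 m (environment, lower layer): cools by 12.3 × 0.5 = 6.15°C, giving 6.75°C.
  From 1500 m to 4600 m (environment, upper layer): cools by 10.5 × 3.1 = 32.55°C, giving -25.8°C.
T_parcel − T_env = -11.82 − (-25.8) = +13.98°C

+13.98°C (parcel warmer than environment)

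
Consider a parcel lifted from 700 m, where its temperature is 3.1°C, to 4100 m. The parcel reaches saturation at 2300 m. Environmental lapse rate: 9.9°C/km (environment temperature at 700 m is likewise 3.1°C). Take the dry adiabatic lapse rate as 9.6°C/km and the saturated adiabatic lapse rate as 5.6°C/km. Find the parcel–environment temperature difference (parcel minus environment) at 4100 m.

Parcel:
  700–2300 m, dry: Δz = 1.6 km ⇒ ΔT = -15.36°C; T = -12.26°C
  2300–4100 m, saturated: Δz = 1.8 km ⇒ ΔT = -10.08°C; T = -22.34°C
Environment:
  700–4100 m, environment: Δz = 3.4 km ⇒ ΔT = -33.66°C; T = -30.56°C
T_parcel − T_env = -22.34 − (-30.56) = +8.22°C

+8.22°C (parcel warmer than environment)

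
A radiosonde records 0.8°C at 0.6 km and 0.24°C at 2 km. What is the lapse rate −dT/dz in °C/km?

Γ = −ΔT/Δz = (0.8 − 0.24) / (2000 − 600) m
  = 0.56°C / 1.4 km = 0.4°C/km

0.4°C/km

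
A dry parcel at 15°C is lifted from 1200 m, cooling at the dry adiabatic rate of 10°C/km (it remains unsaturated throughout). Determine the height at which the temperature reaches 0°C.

Height above start = (15 − 0) / 10 = 1.5 km
Altitude = 1200 m + 1500 m = 2700 m

2700 m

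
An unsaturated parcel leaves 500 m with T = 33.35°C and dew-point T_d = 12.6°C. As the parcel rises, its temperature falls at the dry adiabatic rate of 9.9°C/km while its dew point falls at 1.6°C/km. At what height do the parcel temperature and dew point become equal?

T and T_d converge at 9.9 − 1.6 = 8.3°C per km
Height above start = (33.35 − 12.6) / 8.3 = 2.5 km
LCL altitude = 500 m + 2500 m = 3000 m

3000 m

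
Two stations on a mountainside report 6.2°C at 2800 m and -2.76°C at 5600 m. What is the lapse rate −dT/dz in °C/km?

3.2°C/km

Γ = −ΔT/Δz = (6.2 − (-2.76)) / (5600 − 2800) m
  = 8.96°C / 2.8 km = 3.2°C/km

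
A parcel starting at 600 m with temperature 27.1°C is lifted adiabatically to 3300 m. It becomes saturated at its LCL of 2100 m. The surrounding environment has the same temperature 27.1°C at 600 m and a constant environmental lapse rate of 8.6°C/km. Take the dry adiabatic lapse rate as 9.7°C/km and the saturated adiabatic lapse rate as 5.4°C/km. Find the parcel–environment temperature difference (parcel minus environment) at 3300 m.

Parcel:
  600–2100 m, dry: Δz = 1.5 km ⇒ ΔT = -14.55°C; T = 12.55°C
  2100–3300 m, saturated: Δz = 1.2 km ⇒ ΔT = -6.48°C; T = 6.07°C
Environment:
  600–3300 m, environment: Δz = 2.7 km ⇒ ΔT = -23.22°C; T = 3.88°C
T_parcel − T_env = 6.07 − 3.88 = +2.19°C

+2.19°C (parcel warmer than environment)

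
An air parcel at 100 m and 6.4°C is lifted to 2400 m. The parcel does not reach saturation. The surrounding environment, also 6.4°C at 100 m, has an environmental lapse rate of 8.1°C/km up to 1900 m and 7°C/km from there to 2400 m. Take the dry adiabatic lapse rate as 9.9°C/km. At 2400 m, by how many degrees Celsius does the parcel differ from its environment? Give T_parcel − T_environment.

Parcel:
  Dry to 2400 m: -9.9 × 2.3 km = -22.77°C, so T = -16.37°C.
Environment:
  Environment, lower layer to 1900 m: -8.1 × 1.8 km = -14.58°C, so T = -8.18°C.
  Environment, upper layer to 2400 m: -7 × 0.5 km = -3.5°C, so T = -11.68°C.
T_parcel − T_env = -16.37 − (-11.68) = -4.69°C

-4.69°C (parcel cooler than environment)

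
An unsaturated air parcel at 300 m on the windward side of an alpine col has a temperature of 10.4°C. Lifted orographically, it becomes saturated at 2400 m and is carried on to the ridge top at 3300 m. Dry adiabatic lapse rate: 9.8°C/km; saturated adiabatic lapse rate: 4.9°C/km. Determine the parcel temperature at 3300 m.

300–2400 m, dry: Δz = 2.1 km ⇒ ΔT = -20.58°C; T = -10.18°C
2400–3300 m, saturated: Δz = 0.9 km ⇒ ΔT = -4.41°C; T = -14.59°C

-14.59°C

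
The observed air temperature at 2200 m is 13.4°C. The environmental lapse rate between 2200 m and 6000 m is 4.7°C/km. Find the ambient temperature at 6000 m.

-4.46°C

2200 → 6000 m (environmental, 4.7°C/km): ΔT = -4.7 × 3.8 = -17.86°C → T = -4.46°C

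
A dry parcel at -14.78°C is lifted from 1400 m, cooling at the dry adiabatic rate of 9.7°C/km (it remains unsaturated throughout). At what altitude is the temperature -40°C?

4000 m

Height above start = (-14.78 − (-40)) / 9.7 = 2.6 km
Altitude = 1400 m + 2600 m = 4000 m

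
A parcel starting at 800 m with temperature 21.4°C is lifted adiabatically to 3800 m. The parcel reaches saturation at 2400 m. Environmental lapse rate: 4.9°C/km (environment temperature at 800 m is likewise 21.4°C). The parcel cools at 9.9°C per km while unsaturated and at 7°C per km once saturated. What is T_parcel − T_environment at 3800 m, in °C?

-10.94°C (parcel cooler than environment)

Parcel:
  800 → 2400 m (dry, 9.9°C/km): ΔT = -9.9 × 1.6 = -15.84°C → T = 5.56°C
  2400 → 3800 m (saturated, 7°C/km): ΔT = -7 × 1.4 = -9.8°C → T = -4.24°C
Environment:
  800 → 3800 m (environment, 4.9°C/km): ΔT = -4.9 × 3 = -14.7°C → T = 6.7°C
T_parcel − T_env = -4.24 − 6.7 = -10.94°C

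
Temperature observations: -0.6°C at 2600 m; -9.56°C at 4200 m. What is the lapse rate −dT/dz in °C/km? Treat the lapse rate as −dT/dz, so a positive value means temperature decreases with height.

Γ = −ΔT/Δz = (-0.6 − (-9.56)) / (4200 − 2600) m
  = 8.96°C / 1.6 km = 5.6°C/km

5.6°C/km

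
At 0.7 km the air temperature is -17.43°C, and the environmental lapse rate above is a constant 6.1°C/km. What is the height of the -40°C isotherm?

4.4 km

Height above start = (-17.43 − (-40)) / 6.1 = 3.7 km
Altitude = 700 m + 3700 m = 4400 m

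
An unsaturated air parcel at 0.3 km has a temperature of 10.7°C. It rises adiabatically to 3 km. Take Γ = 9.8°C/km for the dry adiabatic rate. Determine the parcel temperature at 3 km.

Dry adiabatic to 3000 m: -9.8 × 2.7 km = -26.46°C, so T = -15.76°C.

-15.76°C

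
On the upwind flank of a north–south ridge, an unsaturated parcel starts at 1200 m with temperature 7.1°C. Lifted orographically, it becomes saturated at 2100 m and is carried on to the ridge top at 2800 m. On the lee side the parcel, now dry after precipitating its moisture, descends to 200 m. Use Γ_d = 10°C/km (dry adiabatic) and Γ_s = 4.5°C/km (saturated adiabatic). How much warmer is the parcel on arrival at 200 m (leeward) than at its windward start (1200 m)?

1200–2100 m, dry: Δz = 0.9 km ⇒ ΔT = -9°C; T = -1.9°C
2100–2800 m, saturated: Δz = 0.7 km ⇒ ΔT = -3.15°C; T = -5.05°C
2800–200 m, dry descent: Δz = 2.6 km ⇒ ΔT = +26°C; T = 20.95°C
Net change vs windward start: 20.95 − 7.1 = +13.85°C

+13.85°C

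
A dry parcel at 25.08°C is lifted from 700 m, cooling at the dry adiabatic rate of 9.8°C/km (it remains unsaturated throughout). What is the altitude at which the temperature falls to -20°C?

Height above start = (25.08 − (-20)) / 9.8 = 4.6 km
Altitude = 700 m + 4600 m = 5300 m

5300 m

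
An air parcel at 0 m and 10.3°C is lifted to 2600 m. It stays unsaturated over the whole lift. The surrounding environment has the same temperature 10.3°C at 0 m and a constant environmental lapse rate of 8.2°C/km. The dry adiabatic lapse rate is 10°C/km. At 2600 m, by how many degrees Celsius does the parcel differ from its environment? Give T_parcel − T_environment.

Parcel:
  0–2600 m, dry: Δz = 2.6 km ⇒ ΔT = -26°C; T = -15.7°C
Environment:
  0–2600 m, environment: Δz = 2.6 km ⇒ ΔT = -21.32°C; T = -11.02°C
T_parcel − T_env = -15.7 − (-11.02) = -4.68°C

-4.68°C (parcel cooler than environment)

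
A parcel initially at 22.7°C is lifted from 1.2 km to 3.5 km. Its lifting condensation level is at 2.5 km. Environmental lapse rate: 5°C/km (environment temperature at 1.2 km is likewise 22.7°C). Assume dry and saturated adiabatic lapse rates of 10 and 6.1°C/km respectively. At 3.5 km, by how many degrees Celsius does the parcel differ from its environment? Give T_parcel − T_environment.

-7.6°C (parcel cooler than environment)

Parcel:
  1200–2500 m, dry: Δz = 1.3 km ⇒ ΔT = -13°C; T = 9.7°C
  2500–3500 m, saturated: Δz = 1 km ⇒ ΔT = -6.1°C; T = 3.6°C
Environment:
  1200–3500 m, environment: Δz = 2.3 km ⇒ ΔT = -11.5°C; T = 11.2°C
T_parcel − T_env = 3.6 − 11.2 = -7.6°C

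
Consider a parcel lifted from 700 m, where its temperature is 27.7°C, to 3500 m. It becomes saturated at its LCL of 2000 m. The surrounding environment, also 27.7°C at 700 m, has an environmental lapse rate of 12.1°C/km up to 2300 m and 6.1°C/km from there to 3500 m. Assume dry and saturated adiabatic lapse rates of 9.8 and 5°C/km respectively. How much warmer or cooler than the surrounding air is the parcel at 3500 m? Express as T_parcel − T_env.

+6.44°C (parcel warmer than environment)

Parcel:
  Dry to 2000 m: -9.8 × 1.3 km = -12.74°C, so T = 14.96°C.
  Saturated to 3500 m: -5 × 1.5 km = -7.5°C, so T = 7.46°C.
Environment:
  Environment, lower layer to 2300 m: -12.1 × 1.6 km = -19.36°C, so T = 8.34°C.
  Environment, upper layer to 3500 m: -6.1 × 1.2 km = -7.32°C, so T = 1.02°C.
T_parcel − T_env = 7.46 − 1.02 = +6.44°C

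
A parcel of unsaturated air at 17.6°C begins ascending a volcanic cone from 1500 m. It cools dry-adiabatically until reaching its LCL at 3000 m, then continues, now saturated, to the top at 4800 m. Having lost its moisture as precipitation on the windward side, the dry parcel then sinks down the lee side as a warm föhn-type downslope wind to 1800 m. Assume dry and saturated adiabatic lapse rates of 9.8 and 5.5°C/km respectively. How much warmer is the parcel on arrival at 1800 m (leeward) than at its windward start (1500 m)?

+4.8°C

From 1500 m to 3000 m (dry): cools by 9.8 × 1.5 = 14.7°C, giving 2.9°C.
From 3000 m to 4800 m (saturated): cools by 5.5 × 1.8 = 9.9°C, giving -7°C.
From 4800 m to 1800 m (dry descent): warms by 9.8 × 3 = 29.4°C, giving 22.4°C.
Net change vs windward start: 22.4 − 17.6 = +4.8°C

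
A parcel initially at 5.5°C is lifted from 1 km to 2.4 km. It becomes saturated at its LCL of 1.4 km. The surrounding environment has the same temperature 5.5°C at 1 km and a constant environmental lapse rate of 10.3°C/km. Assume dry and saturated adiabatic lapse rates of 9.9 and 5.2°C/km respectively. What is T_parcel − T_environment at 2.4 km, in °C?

Parcel:
  From 1000 m to 1400 m (dry): cools by 9.9 × 0.4 = 3.96°C, giving 1.54°C.
  From 1400 m to 2400 m (saturated): cools by 5.2 × 1 = 5.2°C, giving -3.66°C.
Environment:
  From 1000 m to 2400 m (environment): cools by 10.3 × 1.4 = 14.42°C, giving -8.92°C.
T_parcel − T_env = -3.66 − (-8.92) = +5.26°C

+5.26°C (parcel warmer than environment)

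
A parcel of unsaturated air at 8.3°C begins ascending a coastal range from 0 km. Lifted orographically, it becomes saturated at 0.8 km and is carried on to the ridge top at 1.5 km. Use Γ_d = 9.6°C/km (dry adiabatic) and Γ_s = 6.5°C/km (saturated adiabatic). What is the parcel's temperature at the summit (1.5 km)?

From 0 m to 800 m (dry): cools by 9.6 × 0.8 = 7.68°C, giving 0.62°C.
From 800 m to 1500 m (saturated): cools by 6.5 × 0.7 = 4.55°C, giving -3.93°C.

-3.93°C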